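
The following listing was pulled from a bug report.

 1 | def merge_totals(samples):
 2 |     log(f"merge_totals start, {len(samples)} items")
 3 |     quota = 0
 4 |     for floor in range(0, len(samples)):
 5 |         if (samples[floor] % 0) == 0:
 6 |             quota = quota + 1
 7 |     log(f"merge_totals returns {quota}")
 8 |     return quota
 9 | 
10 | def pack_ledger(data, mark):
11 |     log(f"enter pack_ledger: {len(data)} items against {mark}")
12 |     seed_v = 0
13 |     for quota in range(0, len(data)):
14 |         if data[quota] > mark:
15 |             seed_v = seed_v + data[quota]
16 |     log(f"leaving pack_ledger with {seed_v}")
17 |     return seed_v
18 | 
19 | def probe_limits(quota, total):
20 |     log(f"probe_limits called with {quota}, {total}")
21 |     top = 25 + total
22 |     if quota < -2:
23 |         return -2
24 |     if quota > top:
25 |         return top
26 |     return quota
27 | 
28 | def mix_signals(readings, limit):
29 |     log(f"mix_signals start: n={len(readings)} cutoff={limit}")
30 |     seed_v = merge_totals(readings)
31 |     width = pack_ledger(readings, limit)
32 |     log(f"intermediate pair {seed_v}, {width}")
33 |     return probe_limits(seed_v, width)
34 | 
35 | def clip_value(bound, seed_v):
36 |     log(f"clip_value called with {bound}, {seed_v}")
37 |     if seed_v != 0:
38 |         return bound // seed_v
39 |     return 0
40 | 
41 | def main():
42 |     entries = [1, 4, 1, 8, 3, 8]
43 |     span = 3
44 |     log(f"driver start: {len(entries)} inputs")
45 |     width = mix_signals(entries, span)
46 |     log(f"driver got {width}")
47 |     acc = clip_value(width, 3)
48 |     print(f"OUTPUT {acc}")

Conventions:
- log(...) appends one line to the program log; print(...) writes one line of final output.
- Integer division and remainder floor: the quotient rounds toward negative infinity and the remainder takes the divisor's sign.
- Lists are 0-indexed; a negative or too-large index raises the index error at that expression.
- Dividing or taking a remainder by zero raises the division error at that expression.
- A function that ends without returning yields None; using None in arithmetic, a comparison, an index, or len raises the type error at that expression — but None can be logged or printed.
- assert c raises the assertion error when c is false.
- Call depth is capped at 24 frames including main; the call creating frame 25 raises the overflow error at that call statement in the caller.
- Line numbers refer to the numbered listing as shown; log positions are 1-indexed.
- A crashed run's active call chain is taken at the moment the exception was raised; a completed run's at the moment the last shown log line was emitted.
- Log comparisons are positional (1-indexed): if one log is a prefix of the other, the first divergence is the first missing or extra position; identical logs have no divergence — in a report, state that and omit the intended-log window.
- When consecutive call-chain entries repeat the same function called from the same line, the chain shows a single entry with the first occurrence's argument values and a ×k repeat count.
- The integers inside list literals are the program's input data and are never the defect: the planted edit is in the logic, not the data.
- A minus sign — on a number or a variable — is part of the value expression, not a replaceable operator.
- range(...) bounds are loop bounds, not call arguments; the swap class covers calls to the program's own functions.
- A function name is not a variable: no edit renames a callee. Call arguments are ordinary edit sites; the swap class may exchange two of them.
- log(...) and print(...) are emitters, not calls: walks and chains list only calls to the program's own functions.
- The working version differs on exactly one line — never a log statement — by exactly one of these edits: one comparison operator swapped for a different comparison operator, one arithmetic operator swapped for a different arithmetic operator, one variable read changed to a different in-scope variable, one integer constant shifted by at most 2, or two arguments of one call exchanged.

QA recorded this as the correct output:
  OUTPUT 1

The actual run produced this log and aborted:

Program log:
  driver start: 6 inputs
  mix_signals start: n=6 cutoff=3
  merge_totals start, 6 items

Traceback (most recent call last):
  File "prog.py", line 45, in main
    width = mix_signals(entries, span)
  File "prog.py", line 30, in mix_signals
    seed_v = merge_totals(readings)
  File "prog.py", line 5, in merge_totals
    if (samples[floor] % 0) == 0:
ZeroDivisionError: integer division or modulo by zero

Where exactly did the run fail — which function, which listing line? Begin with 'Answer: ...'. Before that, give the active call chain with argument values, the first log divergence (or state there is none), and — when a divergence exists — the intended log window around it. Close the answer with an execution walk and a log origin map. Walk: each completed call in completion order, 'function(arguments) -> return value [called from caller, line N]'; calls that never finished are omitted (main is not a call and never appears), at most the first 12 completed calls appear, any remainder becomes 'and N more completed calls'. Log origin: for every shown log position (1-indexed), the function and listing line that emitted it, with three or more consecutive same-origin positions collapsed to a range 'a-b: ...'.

Answer: the error was raised in merge_totals, line 5.
Key observation: The faulty run's log stops after 3 lines; the working version's next line would be 'merge_totals returns 3'.
Call chain: main -> mix_signals([1, 4, 1, 8, 3, 8], 3) (called at line 45) -> merge_totals([1, 4, 1, 8, 3, 8]) (called at line 30).
First divergence: position 4 — after 3 matching lines the faulty run goes silent; intended next line 'merge_totals returns 3'.
Intended log window:
  2: mix_signals start: n=6 cutoff=3
  3: merge_totals start, 6 items
  4: merge_totals returns 3
  5: enter pack_ledger: 6 items against 3
Execution walk:
  (no call completed)
Log line origins:
  1 — main, line 44
  2 — mix_signals, line 29
  3 — merge_totals, line 2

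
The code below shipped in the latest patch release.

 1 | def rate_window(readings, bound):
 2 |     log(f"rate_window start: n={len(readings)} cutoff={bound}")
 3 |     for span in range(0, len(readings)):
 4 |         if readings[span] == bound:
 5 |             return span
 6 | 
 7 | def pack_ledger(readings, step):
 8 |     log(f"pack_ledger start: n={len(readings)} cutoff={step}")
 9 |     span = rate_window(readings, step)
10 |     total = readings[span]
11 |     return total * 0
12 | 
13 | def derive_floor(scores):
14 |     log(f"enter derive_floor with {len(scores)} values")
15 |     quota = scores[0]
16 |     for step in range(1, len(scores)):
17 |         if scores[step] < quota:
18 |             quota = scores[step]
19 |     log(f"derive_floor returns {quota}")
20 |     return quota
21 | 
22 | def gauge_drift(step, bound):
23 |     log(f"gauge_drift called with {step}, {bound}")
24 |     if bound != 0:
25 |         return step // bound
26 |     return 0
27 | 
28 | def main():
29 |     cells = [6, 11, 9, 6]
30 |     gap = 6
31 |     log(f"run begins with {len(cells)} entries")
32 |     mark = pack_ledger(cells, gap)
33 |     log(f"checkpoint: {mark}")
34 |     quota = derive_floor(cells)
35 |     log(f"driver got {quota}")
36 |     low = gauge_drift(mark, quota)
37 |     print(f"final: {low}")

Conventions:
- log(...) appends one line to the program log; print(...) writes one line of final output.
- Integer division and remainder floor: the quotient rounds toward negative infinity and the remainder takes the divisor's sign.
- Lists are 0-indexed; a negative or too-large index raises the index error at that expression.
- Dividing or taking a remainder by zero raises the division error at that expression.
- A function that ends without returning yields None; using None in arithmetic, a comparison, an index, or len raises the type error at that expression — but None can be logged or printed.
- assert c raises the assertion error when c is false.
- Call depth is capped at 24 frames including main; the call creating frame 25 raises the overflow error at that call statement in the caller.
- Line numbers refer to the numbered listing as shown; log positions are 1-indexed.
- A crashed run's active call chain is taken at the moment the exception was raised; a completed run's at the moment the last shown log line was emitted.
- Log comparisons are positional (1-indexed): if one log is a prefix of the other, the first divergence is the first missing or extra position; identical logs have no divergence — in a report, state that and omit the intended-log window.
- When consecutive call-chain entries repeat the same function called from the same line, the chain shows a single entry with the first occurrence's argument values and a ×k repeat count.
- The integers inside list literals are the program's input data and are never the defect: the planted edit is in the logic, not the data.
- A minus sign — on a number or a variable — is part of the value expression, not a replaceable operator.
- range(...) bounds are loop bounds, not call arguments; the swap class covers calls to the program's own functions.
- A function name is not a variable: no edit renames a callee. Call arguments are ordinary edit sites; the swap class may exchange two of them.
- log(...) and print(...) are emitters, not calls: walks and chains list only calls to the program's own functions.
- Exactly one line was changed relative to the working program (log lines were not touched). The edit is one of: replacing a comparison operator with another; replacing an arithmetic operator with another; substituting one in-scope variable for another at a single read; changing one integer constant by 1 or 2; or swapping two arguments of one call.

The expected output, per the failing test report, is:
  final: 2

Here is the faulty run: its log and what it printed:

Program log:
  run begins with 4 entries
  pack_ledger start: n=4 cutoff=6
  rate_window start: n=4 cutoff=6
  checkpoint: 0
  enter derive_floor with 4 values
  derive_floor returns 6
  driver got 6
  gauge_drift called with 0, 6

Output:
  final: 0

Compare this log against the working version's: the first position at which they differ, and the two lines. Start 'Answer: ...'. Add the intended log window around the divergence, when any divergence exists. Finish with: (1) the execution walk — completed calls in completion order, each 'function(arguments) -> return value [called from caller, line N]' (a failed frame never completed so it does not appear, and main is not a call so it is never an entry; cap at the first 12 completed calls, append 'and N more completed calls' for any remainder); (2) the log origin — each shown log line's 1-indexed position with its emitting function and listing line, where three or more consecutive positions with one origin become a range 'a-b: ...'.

Answer: position 4 — shown 'checkpoint: 0', intended 'checkpoint: 12'.
Intended log window:
  2: pack_ledger start: n=4 cutoff=6
  3: rate_window start: n=4 cutoff=6
  4: checkpoint: 12
  5: enter derive_floor with 4 values
Execution walk:
  rate_window([6, 11, 9, 6], 6) -> 0  [called from pack_ledger, line 9]
  pack_ledger([6, 11, 9, 6], 6) -> 0  [called from main, line 32]
  derive_floor([6, 11, 9, 6]) -> 6  [called from main, line 34]
  gauge_drift(0, 6) -> 0  [called from main, line 36]
Origin of each log line:
  1: logged in main at line 31
  2: logged in pack_ledger at line 8
  3: logged in rate_window at line 2
  4: logged in main at line 33
  5: logged in derive_floor at line 14
  6: logged in derive_floor at line 19
  7: logged in main at line 35
  8: logged in gauge_drift at line 23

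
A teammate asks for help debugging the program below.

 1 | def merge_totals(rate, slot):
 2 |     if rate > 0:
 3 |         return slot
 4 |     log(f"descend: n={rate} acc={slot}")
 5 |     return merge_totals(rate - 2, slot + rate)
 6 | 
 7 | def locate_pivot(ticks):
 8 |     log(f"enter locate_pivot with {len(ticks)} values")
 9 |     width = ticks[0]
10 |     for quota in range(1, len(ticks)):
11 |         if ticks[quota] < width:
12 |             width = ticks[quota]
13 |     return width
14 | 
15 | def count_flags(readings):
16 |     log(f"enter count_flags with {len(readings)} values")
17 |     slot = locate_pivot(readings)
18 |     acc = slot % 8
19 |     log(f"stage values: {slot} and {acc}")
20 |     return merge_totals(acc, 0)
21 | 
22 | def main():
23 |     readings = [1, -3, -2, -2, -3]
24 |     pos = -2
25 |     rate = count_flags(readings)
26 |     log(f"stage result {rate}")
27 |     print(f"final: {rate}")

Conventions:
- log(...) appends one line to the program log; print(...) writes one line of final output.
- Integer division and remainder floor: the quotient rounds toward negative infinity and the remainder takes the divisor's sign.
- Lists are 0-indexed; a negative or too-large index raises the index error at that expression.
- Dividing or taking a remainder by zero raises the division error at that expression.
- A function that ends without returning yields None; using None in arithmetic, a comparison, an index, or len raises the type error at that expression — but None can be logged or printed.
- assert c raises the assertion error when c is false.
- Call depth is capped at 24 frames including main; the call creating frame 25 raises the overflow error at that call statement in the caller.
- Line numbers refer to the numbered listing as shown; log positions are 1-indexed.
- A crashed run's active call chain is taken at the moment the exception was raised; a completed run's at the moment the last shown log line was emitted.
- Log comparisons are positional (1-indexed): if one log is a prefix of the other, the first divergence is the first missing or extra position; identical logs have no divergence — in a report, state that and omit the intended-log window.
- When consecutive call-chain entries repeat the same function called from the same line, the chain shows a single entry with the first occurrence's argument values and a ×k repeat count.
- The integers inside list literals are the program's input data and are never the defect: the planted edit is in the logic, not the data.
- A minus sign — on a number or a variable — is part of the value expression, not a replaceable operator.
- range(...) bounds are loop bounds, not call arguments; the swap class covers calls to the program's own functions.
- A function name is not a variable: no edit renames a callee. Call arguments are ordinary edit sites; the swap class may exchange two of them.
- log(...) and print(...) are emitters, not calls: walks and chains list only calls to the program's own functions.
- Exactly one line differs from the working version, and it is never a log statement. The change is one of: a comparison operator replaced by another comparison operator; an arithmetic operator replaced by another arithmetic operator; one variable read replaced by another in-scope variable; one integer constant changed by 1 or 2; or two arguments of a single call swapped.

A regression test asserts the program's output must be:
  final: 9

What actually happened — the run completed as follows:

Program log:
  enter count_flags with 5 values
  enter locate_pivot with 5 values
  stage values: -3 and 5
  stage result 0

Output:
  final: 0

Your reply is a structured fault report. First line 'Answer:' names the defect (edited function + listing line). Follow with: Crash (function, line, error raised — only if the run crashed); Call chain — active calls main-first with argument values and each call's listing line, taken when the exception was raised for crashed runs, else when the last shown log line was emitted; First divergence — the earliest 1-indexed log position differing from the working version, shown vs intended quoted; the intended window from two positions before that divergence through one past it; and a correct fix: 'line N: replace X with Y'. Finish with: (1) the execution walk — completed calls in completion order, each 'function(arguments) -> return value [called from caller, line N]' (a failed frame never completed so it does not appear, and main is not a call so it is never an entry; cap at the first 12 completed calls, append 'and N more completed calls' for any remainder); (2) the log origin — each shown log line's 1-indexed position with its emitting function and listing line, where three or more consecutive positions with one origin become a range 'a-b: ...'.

Answer: the defect is in merge_totals at line 2.
Key observation: The log first diverges at position 4: the faulty run prints 'stage result 0' where the working version prints 'descend: n=5 acc=0'.
Call chain: main.
First divergence: position 4 — the shown line 'stage result 0' should read 'descend: n=5 acc=0'.
Intended log window:
  2: enter locate_pivot with 5 values
  3: stage values: -3 and 5
  4: descend: n=5 acc=0
  5: descend: n=3 acc=5
Execution walk:
  locate_pivot([1, -3, -2, -2, -3]) -> -3  [called from count_flags, line 17]
  merge_totals(5, 0) -> 0  [called from count_flags, line 20]
  count_flags([1, -3, -2, -2, -3]) -> 0  [called from main, line 25]
Log line origins:
  1: logged in count_flags at line 16
  2: logged in locate_pivot at line 8
  3: logged in count_flags at line 19
  4: logged in main at line 26
A correct fix: line 2: replace `>` with `<=`.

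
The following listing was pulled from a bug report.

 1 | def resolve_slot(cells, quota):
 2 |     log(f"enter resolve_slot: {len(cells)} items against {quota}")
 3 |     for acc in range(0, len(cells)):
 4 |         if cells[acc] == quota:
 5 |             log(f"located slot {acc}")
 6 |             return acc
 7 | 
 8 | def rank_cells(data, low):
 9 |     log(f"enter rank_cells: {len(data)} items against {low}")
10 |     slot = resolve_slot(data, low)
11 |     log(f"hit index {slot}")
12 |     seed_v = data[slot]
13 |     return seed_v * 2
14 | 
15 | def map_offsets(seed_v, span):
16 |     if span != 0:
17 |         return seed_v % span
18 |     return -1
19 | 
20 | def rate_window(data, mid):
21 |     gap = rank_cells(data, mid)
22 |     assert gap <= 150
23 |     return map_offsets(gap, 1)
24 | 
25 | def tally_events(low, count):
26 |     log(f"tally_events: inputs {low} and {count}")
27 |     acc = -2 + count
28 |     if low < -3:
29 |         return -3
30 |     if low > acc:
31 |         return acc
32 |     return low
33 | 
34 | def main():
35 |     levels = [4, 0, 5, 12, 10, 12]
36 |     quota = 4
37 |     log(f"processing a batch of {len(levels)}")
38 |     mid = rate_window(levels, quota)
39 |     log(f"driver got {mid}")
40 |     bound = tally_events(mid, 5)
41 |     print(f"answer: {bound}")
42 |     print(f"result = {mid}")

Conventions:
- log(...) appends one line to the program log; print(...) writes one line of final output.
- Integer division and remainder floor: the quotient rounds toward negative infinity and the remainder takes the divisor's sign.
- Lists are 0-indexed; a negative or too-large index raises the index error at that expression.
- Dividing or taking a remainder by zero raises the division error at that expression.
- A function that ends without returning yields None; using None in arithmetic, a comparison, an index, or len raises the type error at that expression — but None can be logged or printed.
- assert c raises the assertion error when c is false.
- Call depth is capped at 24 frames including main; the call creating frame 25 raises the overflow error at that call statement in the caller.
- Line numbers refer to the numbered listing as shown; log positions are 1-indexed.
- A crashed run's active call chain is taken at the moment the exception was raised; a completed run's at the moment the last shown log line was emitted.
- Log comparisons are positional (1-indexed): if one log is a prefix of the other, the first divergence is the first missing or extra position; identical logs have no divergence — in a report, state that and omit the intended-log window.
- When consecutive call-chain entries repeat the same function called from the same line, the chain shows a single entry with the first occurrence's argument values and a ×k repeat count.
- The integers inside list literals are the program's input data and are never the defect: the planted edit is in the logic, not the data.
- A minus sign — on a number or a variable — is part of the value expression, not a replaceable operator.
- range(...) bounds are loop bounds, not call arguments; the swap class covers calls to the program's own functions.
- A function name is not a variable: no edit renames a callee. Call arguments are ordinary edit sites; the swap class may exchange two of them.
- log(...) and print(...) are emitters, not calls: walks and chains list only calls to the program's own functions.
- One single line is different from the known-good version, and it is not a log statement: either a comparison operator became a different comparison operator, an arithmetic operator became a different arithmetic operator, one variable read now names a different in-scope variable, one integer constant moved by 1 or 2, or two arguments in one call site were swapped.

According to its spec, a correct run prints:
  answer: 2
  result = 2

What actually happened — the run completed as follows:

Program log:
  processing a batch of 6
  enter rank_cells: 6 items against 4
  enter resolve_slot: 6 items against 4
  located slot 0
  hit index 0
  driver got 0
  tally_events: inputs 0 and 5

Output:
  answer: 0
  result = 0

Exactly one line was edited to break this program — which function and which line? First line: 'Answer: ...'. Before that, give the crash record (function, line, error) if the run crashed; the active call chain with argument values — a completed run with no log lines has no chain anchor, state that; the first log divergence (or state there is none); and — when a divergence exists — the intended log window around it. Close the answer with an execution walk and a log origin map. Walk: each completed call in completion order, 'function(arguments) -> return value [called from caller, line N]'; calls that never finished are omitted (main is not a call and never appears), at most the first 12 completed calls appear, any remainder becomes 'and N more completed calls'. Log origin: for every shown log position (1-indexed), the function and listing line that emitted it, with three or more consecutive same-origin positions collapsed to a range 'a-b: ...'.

Answer: the defect is in rate_window at line 23.
Key observation: The log first diverges at position 6: the faulty run prints 'driver got 0' where the working version prints 'driver got 2'.
Call chain: main -> tally_events(0, 5) (called at line 40).
First divergence: position 6 — shown 'driver got 0', intended 'driver got 2'.
Intended log window:
  4: located slot 0
  5: hit index 0
  6: driver got 2
  7: tally_events: inputs 2 and 5
Execution walk:
  resolve_slot([4, 0, 5, 12, 10, 12], 4) -> 0  [called from rank_cells, line 10]
  rank_cells([4, 0, 5, 12, 10, 12], 4) -> 8  [called from rate_window, line 21]
  map_offsets(8, 1) -> 0  [called from rate_window, line 23]
  rate_window([4, 0, 5, 12, 10, 12], 4) -> 0  [called from main, line 38]
  tally_events(0, 5) -> 0  [called from main, line 40]
Log origins:
  1: emitted by main (line 37)
  2: emitted by rank_cells (line 9)
  3: emitted by resolve_slot (line 2)
  4: emitted by resolve_slot (line 5)
  5: emitted by rank_cells (line 11)
  6: emitted by main (line 39)
  7: emitted by tally_events (line 26)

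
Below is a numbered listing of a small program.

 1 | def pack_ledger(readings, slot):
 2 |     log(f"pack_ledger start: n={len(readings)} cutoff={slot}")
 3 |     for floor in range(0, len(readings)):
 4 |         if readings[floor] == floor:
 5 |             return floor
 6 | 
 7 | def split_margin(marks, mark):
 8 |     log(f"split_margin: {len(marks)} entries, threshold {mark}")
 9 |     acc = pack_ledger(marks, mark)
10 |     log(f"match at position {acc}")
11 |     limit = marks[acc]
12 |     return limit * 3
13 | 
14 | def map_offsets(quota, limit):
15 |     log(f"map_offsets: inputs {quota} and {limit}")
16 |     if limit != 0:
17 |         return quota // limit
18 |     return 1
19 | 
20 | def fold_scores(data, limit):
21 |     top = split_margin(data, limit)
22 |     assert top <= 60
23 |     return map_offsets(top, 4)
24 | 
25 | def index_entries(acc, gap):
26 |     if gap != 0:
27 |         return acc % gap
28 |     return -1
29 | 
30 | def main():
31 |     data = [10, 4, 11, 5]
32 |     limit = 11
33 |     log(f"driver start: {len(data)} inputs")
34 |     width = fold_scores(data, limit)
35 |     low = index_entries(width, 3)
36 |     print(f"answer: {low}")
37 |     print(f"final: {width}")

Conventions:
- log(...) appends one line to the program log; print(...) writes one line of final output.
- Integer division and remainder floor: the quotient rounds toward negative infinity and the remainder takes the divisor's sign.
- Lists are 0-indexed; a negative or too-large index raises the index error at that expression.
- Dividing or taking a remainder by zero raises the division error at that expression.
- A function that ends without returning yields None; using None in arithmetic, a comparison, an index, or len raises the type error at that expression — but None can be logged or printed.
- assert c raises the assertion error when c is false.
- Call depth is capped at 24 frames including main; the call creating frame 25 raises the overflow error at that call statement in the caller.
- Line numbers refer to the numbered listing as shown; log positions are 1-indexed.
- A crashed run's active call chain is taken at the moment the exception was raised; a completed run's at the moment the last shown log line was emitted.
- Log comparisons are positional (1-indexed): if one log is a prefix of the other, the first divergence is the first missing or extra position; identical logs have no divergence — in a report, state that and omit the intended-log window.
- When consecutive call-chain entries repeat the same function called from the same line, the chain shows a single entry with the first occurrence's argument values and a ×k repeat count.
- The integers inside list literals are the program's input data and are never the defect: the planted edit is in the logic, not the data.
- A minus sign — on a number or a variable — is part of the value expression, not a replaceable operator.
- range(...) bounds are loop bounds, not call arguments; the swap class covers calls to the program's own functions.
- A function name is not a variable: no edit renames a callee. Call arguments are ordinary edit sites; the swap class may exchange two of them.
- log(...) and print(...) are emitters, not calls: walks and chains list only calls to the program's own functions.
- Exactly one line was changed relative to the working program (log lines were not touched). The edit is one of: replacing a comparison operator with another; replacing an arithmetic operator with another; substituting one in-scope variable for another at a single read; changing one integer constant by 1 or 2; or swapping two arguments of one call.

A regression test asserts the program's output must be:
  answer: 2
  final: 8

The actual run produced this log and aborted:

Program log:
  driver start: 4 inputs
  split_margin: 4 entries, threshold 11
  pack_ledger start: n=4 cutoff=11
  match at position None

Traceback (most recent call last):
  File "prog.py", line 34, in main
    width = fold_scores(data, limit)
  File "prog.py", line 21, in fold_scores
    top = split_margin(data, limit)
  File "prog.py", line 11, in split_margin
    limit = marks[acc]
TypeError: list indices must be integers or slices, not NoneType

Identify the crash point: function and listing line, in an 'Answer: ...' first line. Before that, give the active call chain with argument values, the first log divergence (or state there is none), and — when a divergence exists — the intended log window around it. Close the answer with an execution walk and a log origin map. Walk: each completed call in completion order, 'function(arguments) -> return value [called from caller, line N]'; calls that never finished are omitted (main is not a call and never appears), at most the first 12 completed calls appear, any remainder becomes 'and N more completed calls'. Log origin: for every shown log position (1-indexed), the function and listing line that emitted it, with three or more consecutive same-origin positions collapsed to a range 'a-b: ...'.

Answer: the error was raised in split_margin, line 11.
Core observation: At log position 4 the runs split — shown 'match at position None', but the working version logs 'match at position 2'.
Call chain: main -> fold_scores([10, 4, 11, 5], 11) (called at line 34) -> split_margin([10, 4, 11, 5], 11) (called at line 21).
First divergence: position 4; shown 'match at position None' vs intended 'match at position 2'.
Intended log window:
  2: split_margin: 4 entries, threshold 11
  3: pack_ledger start: n=4 cutoff=11
  4: match at position 2
  5: map_offsets: inputs 33 and 4
Execution walk:
  pack_ledger([10, 4, 11, 5], 11) -> None  [called from split_margin, line 9]
Log line origins:
  1 — main, line 33
  2 — split_margin, line 8
  3 — pack_ledger, line 2
  4 — split_margin, line 10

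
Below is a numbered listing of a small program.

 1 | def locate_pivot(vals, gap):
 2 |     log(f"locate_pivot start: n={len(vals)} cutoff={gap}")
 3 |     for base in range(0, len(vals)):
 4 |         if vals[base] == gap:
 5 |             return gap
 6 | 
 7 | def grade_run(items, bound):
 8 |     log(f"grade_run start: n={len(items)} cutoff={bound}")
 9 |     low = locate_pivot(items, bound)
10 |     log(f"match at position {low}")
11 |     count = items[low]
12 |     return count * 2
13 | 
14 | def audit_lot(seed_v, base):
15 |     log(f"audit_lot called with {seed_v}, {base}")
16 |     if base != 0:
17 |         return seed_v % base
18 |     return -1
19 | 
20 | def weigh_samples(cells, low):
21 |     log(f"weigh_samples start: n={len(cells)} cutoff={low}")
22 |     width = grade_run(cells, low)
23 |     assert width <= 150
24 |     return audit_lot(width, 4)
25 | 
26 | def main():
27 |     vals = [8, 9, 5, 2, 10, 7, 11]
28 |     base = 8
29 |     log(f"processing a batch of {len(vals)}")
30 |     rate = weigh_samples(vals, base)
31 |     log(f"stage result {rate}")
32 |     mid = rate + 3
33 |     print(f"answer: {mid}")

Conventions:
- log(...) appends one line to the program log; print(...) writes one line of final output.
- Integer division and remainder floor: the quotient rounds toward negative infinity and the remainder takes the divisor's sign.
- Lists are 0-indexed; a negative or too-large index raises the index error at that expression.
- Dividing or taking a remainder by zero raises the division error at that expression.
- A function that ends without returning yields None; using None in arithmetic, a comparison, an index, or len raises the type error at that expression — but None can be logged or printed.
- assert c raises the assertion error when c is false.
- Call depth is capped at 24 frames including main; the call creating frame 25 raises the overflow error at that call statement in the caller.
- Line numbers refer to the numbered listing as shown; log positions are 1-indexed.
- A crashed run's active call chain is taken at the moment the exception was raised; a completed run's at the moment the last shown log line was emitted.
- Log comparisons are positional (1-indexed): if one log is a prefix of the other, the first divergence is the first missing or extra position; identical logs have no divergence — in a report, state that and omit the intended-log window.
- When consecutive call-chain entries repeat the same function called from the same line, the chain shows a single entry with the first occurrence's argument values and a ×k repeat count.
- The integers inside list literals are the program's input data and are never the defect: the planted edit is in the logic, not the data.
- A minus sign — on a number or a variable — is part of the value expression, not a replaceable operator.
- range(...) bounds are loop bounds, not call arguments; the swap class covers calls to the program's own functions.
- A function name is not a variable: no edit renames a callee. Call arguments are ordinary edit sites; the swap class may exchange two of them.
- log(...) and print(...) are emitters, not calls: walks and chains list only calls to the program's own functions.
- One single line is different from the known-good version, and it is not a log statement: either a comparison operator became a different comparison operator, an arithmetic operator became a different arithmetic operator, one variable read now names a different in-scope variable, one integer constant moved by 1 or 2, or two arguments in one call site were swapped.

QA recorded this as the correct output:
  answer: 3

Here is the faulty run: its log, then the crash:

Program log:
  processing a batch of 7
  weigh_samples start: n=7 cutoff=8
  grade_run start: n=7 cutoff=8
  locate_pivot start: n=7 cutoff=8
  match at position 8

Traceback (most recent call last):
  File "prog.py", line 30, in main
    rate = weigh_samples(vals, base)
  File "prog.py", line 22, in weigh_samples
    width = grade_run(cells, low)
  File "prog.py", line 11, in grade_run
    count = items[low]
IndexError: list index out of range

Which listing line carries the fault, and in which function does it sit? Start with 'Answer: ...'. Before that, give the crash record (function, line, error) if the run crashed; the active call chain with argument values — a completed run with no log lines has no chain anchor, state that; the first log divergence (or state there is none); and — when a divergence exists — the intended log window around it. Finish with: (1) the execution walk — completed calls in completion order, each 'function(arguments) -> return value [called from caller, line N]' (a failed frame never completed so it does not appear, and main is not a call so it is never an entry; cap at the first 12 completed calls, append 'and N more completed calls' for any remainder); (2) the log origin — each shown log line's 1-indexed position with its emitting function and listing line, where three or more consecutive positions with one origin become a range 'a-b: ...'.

Answer: the defect is in locate_pivot at line 5.
The tell: At log position 5 the runs split — shown 'match at position 8', but the working version logs 'match at position 0'.
Crash: grade_run, line 11, IndexError.
Call chain: main -> weigh_samples([8, 9, 5, 2, 10, 7, 11], 8) (called at line 30) -> grade_run([8, 9, 5, 2, 10, 7, 11], 8) (called at line 22).
First divergence: at position 5 the run shows 'match at position 8' where the working version logs 'match at position 0'.
Intended log window:
  3: grade_run start: n=7 cutoff=8
  4: locate_pivot start: n=7 cutoff=8
  5: match at position 0
  6: audit_lot called with 16, 4
Execution walk:
  locate_pivot([8, 9, 5, 2, 10, 7, 11], 8) -> 8  [called from grade_run, line 9]
Origin of each log line:
  1 — main, line 29
  2 — weigh_samples, line 21
  3 — grade_run, line 8
  4 — locate_pivot, line 2
  5 — grade_run, line 10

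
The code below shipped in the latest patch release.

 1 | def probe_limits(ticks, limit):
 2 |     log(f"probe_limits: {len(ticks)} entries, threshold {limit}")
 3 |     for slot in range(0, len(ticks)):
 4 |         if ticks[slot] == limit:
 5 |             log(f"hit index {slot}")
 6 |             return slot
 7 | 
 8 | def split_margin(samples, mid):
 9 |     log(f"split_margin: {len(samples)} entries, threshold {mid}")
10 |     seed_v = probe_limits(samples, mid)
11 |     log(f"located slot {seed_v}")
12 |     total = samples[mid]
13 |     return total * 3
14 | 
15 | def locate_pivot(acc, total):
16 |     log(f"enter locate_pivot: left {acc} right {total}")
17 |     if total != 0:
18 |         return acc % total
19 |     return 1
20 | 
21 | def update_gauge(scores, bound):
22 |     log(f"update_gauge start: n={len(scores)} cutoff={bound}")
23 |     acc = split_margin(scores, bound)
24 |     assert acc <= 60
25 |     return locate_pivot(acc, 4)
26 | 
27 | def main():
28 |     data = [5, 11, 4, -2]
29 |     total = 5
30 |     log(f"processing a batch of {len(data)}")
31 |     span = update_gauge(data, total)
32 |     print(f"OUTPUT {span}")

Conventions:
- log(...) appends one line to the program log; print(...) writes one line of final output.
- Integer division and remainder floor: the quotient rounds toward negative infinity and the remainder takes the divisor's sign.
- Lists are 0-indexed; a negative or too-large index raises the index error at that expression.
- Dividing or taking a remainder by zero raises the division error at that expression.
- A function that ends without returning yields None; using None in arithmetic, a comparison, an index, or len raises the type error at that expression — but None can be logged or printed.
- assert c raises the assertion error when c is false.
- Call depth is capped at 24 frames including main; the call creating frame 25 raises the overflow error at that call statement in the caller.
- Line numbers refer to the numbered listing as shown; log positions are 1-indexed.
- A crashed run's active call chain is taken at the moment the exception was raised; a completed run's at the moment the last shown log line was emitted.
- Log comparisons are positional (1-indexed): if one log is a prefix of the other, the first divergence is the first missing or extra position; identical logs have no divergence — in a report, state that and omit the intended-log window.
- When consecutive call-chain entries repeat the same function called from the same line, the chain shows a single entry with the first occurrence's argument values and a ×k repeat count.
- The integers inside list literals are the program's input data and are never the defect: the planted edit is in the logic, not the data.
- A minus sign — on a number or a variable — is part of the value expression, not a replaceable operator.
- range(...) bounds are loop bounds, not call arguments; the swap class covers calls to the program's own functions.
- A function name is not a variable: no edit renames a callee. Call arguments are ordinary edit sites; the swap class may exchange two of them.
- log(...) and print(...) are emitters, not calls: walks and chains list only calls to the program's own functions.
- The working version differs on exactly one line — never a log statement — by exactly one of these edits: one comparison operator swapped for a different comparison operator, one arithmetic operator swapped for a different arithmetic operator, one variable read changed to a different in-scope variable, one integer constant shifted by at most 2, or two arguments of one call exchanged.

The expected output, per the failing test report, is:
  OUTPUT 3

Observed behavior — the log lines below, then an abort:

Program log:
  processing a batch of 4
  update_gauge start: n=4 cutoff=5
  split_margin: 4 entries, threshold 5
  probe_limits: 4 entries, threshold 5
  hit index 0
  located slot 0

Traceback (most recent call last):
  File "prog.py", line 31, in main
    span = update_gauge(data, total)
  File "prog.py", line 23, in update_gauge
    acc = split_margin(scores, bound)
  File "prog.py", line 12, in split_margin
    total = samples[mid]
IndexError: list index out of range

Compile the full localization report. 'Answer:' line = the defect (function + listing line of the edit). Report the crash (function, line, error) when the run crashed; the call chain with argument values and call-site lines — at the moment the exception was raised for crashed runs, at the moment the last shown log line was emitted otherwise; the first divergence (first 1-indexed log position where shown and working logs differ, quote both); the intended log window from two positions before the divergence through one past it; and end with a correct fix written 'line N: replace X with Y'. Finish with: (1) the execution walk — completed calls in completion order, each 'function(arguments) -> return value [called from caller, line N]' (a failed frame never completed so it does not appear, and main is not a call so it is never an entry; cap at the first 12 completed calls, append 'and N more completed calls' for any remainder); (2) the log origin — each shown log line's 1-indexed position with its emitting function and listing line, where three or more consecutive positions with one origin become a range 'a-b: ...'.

Answer: the defect is in split_margin at line 12.
The tell: After 6 matching log lines the faulty run goes silent, while the working version continues with 'enter locate_pivot: left 15 right 4'.
Crash: split_margin, line 12, IndexError.
Call chain: main -> update_gauge([5, 11, 4, -2], 5) (called at line 31) -> split_margin([5, 11, 4, -2], 5) (called at line 23).
First divergence: position 7 — the faulty run's log ends after 6 lines; the working version continues with 'enter locate_pivot: left 15 right 4'.
Intended log window:
  5: hit index 0
  6: located slot 0
  7: enter locate_pivot: left 15 right 4
Execution walk:
  probe_limits([5, 11, 4, -2], 5) -> 0  [called from split_margin, line 10]
Log origin:
  1: emitted by main (line 30)
  2: emitted by update_gauge (line 22)
  3: emitted by split_margin (line 9)
  4: emitted by probe_limits (line 2)
  5: emitted by probe_limits (line 5)
  6: emitted by split_margin (line 11)
A correct fix: line 12: replace `mid` with `seed_v`.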